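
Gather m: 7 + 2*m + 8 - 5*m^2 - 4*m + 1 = -5*m^2 - 2*m + 16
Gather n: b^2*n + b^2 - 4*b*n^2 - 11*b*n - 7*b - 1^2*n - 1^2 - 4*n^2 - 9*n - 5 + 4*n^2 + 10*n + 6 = b^2 - 4*b*n^2 - 7*b + n*(b^2 - 11*b)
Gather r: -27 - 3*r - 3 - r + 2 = -4*r - 28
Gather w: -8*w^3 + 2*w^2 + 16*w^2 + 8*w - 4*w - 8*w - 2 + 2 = -8*w^3 + 18*w^2 - 4*w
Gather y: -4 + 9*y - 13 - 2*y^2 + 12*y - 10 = -2*y^2 + 21*y - 27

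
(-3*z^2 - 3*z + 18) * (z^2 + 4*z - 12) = -3*z^4 - 15*z^3 + 42*z^2 + 108*z - 216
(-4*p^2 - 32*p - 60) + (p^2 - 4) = -3*p^2 - 32*p - 64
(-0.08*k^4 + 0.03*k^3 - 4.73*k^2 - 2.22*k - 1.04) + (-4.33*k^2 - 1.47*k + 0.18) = -0.08*k^4 + 0.03*k^3 - 9.06*k^2 - 3.69*k - 0.86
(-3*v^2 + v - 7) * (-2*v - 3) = 6*v^3 + 7*v^2 + 11*v + 21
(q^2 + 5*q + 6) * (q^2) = q^4 + 5*q^3 + 6*q^2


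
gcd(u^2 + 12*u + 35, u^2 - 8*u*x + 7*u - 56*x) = u + 7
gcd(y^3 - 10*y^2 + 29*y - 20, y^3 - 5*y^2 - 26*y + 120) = y - 4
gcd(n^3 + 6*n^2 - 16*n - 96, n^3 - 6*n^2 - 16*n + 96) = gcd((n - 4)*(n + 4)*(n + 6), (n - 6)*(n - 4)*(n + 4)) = n^2 - 16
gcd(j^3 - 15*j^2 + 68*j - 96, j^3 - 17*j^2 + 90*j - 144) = j^2 - 11*j + 24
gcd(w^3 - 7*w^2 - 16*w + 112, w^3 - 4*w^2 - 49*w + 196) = w^2 - 11*w + 28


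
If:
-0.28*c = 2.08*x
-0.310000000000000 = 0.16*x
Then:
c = 14.39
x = -1.94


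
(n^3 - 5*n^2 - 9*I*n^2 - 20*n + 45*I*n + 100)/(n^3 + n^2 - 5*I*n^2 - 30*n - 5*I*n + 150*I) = (n - 4*I)/(n + 6)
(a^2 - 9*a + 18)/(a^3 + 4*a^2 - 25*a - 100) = (a^2 - 9*a + 18)/(a^3 + 4*a^2 - 25*a - 100)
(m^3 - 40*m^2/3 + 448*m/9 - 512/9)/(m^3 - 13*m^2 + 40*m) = (9*m^2 - 48*m + 64)/(9*m*(m - 5))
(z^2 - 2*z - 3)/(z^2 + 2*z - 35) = (z^2 - 2*z - 3)/(z^2 + 2*z - 35)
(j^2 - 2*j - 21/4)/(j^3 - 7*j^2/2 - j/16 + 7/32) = 8*(2*j + 3)/(16*j^2 - 1)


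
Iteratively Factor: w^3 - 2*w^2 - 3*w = (w - 3)*(w^2 + w) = w*(w - 3)*(w + 1)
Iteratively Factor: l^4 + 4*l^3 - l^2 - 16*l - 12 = (l + 1)*(l^3 + 3*l^2 - 4*l - 12) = (l + 1)*(l + 2)*(l^2 + l - 6) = (l + 1)*(l + 2)*(l + 3)*(l - 2)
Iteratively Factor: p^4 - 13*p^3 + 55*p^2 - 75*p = (p - 3)*(p^3 - 10*p^2 + 25*p) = (p - 5)*(p - 3)*(p^2 - 5*p) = (p - 5)^2*(p - 3)*(p)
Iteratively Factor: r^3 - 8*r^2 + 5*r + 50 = (r + 2)*(r^2 - 10*r + 25) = (r - 5)*(r + 2)*(r - 5)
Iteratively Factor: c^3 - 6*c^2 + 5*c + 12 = (c + 1)*(c^2 - 7*c + 12) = (c - 3)*(c + 1)*(c - 4)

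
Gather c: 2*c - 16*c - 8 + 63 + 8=63 - 14*c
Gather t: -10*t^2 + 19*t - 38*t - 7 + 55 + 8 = -10*t^2 - 19*t + 56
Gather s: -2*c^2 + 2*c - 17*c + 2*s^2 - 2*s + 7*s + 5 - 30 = -2*c^2 - 15*c + 2*s^2 + 5*s - 25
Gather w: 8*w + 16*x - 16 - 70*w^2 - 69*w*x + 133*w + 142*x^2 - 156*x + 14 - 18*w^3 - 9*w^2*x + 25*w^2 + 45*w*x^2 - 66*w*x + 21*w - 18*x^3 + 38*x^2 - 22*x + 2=-18*w^3 + w^2*(-9*x - 45) + w*(45*x^2 - 135*x + 162) - 18*x^3 + 180*x^2 - 162*x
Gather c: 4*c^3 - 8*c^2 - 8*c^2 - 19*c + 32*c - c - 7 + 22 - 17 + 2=4*c^3 - 16*c^2 + 12*c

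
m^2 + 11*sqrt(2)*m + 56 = (m + 4*sqrt(2))*(m + 7*sqrt(2))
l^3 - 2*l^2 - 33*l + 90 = (l - 5)*(l - 3)*(l + 6)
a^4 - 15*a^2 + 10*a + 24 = (a - 3)*(a - 2)*(a + 1)*(a + 4)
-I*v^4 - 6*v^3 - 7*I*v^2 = v^2*(v - 7*I)*(-I*v + 1)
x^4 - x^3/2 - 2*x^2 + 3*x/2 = x*(x - 1)^2*(x + 3/2)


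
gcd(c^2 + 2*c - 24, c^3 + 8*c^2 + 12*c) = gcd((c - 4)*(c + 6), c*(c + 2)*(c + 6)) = c + 6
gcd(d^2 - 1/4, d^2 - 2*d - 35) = 1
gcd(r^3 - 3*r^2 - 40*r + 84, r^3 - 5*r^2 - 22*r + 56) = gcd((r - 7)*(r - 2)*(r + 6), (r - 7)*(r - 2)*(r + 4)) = r^2 - 9*r + 14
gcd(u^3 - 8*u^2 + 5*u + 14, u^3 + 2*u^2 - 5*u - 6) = u^2 - u - 2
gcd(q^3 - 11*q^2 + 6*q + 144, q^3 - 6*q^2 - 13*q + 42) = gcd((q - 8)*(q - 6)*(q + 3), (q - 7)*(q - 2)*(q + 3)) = q + 3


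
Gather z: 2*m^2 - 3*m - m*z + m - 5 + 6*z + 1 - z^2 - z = 2*m^2 - 2*m - z^2 + z*(5 - m) - 4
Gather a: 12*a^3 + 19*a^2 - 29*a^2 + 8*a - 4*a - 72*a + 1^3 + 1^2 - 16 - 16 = 12*a^3 - 10*a^2 - 68*a - 30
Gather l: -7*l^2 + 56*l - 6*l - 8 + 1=-7*l^2 + 50*l - 7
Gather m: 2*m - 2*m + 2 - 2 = 0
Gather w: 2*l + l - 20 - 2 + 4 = 3*l - 18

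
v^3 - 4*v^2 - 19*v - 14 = (v - 7)*(v + 1)*(v + 2)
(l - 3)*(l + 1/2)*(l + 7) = l^3 + 9*l^2/2 - 19*l - 21/2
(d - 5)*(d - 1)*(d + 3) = d^3 - 3*d^2 - 13*d + 15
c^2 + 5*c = c*(c + 5)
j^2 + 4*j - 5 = (j - 1)*(j + 5)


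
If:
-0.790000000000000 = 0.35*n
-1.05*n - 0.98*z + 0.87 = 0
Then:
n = -2.26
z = 3.31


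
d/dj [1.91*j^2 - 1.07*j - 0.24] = 3.82*j - 1.07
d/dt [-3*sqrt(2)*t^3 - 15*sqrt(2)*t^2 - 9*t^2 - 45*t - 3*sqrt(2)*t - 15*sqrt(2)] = -9*sqrt(2)*t^2 - 30*sqrt(2)*t - 18*t - 45 - 3*sqrt(2)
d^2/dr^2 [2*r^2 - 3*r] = 4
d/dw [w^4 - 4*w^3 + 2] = 4*w^2*(w - 3)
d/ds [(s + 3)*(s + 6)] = 2*s + 9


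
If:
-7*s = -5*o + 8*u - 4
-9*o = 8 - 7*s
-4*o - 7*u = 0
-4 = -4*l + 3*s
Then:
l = 241/28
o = 7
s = 71/7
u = -4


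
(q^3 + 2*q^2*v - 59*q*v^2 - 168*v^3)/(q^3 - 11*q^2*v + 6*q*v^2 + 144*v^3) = (q + 7*v)/(q - 6*v)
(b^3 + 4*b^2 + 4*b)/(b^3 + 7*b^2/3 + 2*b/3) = 3*(b + 2)/(3*b + 1)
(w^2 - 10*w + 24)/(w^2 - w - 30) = (w - 4)/(w + 5)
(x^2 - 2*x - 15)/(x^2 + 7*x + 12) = (x - 5)/(x + 4)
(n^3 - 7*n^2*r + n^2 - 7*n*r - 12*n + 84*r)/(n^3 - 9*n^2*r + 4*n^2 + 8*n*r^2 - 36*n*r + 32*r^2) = (n^2 - 7*n*r - 3*n + 21*r)/(n^2 - 9*n*r + 8*r^2)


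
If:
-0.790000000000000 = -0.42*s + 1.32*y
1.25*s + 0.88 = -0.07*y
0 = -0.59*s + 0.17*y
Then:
No Solution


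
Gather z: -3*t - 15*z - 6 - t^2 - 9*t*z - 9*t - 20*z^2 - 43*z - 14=-t^2 - 12*t - 20*z^2 + z*(-9*t - 58) - 20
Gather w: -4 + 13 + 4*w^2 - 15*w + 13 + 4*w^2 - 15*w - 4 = 8*w^2 - 30*w + 18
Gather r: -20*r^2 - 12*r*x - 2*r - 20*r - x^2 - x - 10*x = -20*r^2 + r*(-12*x - 22) - x^2 - 11*x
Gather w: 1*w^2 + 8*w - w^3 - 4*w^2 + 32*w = -w^3 - 3*w^2 + 40*w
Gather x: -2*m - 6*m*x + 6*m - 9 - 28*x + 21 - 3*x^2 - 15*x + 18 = 4*m - 3*x^2 + x*(-6*m - 43) + 30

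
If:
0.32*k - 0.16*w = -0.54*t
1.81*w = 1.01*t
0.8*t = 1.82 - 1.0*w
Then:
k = -1.89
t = 1.34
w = 0.75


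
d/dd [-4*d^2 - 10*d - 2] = -8*d - 10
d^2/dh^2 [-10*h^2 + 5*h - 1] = -20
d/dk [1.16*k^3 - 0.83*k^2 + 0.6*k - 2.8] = 3.48*k^2 - 1.66*k + 0.6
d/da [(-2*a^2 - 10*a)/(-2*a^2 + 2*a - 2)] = (-6*a^2 + 2*a + 5)/(a^4 - 2*a^3 + 3*a^2 - 2*a + 1)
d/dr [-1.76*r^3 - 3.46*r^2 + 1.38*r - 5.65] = -5.28*r^2 - 6.92*r + 1.38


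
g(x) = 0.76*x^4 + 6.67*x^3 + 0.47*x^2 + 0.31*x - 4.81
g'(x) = 3.04*x^3 + 20.01*x^2 + 0.94*x + 0.31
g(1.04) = 4.41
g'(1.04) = 26.35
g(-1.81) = -35.23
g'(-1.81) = 46.14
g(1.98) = 61.10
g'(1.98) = 104.22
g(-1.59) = -26.07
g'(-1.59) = 37.18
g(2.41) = 117.67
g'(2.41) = 161.35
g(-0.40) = -5.27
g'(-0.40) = 2.94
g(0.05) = -4.79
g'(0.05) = 0.41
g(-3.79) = -205.54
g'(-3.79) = 118.68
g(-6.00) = -445.51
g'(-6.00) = 58.39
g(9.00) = 9884.84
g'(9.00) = 3845.74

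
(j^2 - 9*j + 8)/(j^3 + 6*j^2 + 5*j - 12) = (j - 8)/(j^2 + 7*j + 12)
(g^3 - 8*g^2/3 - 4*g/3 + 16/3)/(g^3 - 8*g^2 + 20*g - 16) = (g + 4/3)/(g - 4)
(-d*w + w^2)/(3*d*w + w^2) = (-d + w)/(3*d + w)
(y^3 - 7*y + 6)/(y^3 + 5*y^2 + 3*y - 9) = (y - 2)/(y + 3)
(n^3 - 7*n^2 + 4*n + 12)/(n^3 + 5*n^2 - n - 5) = (n^2 - 8*n + 12)/(n^2 + 4*n - 5)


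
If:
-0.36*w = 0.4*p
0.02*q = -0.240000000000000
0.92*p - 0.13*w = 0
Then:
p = 0.00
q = -12.00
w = 0.00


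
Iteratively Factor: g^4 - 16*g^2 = (g - 4)*(g^3 + 4*g^2) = g*(g - 4)*(g^2 + 4*g) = g^2*(g - 4)*(g + 4)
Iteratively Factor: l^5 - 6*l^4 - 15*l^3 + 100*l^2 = (l + 4)*(l^4 - 10*l^3 + 25*l^2) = l*(l + 4)*(l^3 - 10*l^2 + 25*l) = l*(l - 5)*(l + 4)*(l^2 - 5*l) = l*(l - 5)^2*(l + 4)*(l)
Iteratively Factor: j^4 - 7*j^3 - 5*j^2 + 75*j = (j - 5)*(j^3 - 2*j^2 - 15*j) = j*(j - 5)*(j^2 - 2*j - 15) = j*(j - 5)*(j + 3)*(j - 5)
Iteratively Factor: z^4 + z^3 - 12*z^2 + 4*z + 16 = (z - 2)*(z^3 + 3*z^2 - 6*z - 8) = (z - 2)*(z + 1)*(z^2 + 2*z - 8) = (z - 2)^2*(z + 1)*(z + 4)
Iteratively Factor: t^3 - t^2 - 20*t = (t - 5)*(t^2 + 4*t) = (t - 5)*(t + 4)*(t)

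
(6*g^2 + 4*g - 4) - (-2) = 6*g^2 + 4*g - 2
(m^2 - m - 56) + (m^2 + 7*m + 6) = 2*m^2 + 6*m - 50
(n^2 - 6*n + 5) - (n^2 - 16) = 21 - 6*n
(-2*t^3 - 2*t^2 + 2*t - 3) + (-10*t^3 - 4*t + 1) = -12*t^3 - 2*t^2 - 2*t - 2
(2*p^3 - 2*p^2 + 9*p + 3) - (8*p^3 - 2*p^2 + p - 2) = -6*p^3 + 8*p + 5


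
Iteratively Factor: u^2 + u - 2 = (u - 1)*(u + 2)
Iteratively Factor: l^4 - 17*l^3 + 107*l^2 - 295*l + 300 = (l - 4)*(l^3 - 13*l^2 + 55*l - 75) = (l - 4)*(l - 3)*(l^2 - 10*l + 25) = (l - 5)*(l - 4)*(l - 3)*(l - 5)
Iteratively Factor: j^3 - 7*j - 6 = (j + 1)*(j^2 - j - 6) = (j - 3)*(j + 1)*(j + 2)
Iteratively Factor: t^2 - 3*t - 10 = (t + 2)*(t - 5)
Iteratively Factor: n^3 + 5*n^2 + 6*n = (n + 2)*(n^2 + 3*n) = n*(n + 2)*(n + 3)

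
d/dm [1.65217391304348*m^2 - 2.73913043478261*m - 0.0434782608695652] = 3.30434782608696*m - 2.73913043478261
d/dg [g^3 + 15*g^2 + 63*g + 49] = 3*g^2 + 30*g + 63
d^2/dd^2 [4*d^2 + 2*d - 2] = 8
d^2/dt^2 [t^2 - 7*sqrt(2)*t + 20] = 2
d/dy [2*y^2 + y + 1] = 4*y + 1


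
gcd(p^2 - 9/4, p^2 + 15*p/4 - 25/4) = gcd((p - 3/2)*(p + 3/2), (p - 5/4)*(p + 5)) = 1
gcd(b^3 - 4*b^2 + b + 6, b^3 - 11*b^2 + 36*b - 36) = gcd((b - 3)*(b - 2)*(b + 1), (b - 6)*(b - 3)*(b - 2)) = b^2 - 5*b + 6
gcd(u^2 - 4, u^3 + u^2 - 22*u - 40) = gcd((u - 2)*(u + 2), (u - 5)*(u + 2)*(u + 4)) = u + 2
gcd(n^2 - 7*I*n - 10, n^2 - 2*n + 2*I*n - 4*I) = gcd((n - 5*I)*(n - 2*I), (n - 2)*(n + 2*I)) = 1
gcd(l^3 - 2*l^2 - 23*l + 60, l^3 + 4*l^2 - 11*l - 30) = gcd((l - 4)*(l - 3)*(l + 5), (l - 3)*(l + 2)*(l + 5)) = l^2 + 2*l - 15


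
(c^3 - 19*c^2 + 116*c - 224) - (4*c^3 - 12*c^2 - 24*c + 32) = -3*c^3 - 7*c^2 + 140*c - 256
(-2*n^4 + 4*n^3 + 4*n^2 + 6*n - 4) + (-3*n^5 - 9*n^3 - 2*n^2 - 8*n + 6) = -3*n^5 - 2*n^4 - 5*n^3 + 2*n^2 - 2*n + 2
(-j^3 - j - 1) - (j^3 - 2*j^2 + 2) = -2*j^3 + 2*j^2 - j - 3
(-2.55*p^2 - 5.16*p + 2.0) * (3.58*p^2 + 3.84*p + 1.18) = -9.129*p^4 - 28.2648*p^3 - 15.6634*p^2 + 1.5912*p + 2.36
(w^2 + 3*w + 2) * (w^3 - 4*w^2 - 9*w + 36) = w^5 - w^4 - 19*w^3 + w^2 + 90*w + 72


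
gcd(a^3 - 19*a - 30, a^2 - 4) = a + 2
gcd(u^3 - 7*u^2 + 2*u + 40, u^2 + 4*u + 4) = u + 2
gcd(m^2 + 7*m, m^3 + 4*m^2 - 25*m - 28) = m + 7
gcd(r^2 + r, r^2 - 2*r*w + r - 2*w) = r + 1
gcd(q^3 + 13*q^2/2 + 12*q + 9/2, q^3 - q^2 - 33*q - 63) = q^2 + 6*q + 9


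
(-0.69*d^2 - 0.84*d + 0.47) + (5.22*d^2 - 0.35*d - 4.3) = 4.53*d^2 - 1.19*d - 3.83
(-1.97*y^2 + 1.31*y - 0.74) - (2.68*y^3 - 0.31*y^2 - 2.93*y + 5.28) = -2.68*y^3 - 1.66*y^2 + 4.24*y - 6.02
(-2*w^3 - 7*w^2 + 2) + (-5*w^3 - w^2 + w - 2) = -7*w^3 - 8*w^2 + w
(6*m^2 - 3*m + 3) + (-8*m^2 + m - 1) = -2*m^2 - 2*m + 2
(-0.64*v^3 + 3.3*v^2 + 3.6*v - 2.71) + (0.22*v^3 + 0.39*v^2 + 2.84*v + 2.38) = -0.42*v^3 + 3.69*v^2 + 6.44*v - 0.33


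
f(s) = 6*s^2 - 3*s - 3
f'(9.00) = 105.00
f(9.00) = 456.00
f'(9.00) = 105.00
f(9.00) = 456.00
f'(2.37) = 25.44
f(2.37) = 23.59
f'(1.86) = 19.32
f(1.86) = 12.18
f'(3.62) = 40.44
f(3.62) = 64.77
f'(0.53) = 3.36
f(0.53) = -2.90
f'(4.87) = 55.44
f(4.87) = 124.69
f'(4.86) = 55.32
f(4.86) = 124.14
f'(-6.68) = -83.16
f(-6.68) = 284.77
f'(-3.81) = -48.72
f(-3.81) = 95.53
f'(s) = 12*s - 3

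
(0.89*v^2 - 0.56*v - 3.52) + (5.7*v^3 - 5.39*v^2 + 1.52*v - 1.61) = 5.7*v^3 - 4.5*v^2 + 0.96*v - 5.13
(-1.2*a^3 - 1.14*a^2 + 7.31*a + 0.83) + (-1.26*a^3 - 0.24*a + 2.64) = -2.46*a^3 - 1.14*a^2 + 7.07*a + 3.47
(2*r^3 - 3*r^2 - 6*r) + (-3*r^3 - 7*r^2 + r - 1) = -r^3 - 10*r^2 - 5*r - 1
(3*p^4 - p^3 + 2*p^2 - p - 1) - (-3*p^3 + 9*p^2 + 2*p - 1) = 3*p^4 + 2*p^3 - 7*p^2 - 3*p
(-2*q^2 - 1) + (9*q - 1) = -2*q^2 + 9*q - 2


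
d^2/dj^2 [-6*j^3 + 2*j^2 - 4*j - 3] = 4 - 36*j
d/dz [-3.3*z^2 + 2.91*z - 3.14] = 2.91 - 6.6*z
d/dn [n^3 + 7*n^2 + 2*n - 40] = 3*n^2 + 14*n + 2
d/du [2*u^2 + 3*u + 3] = 4*u + 3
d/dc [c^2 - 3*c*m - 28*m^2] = 2*c - 3*m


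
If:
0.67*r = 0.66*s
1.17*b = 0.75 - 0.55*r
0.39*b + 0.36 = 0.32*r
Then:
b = 0.07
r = 1.21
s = 1.23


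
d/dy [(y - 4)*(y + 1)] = 2*y - 3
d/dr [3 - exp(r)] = -exp(r)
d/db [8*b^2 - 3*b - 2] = 16*b - 3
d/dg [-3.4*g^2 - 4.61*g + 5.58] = -6.8*g - 4.61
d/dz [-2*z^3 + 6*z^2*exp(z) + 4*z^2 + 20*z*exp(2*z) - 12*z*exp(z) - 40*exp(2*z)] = 6*z^2*exp(z) - 6*z^2 + 40*z*exp(2*z) + 8*z - 60*exp(2*z) - 12*exp(z)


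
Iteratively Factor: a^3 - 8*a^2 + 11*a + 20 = (a + 1)*(a^2 - 9*a + 20) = (a - 5)*(a + 1)*(a - 4)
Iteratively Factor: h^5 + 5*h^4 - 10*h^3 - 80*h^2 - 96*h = (h)*(h^4 + 5*h^3 - 10*h^2 - 80*h - 96) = h*(h - 4)*(h^3 + 9*h^2 + 26*h + 24) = h*(h - 4)*(h + 4)*(h^2 + 5*h + 6) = h*(h - 4)*(h + 3)*(h + 4)*(h + 2)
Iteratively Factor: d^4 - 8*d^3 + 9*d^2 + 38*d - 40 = (d + 2)*(d^3 - 10*d^2 + 29*d - 20) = (d - 5)*(d + 2)*(d^2 - 5*d + 4) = (d - 5)*(d - 1)*(d + 2)*(d - 4)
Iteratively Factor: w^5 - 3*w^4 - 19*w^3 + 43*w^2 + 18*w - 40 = (w - 5)*(w^4 + 2*w^3 - 9*w^2 - 2*w + 8) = (w - 5)*(w - 1)*(w^3 + 3*w^2 - 6*w - 8) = (w - 5)*(w - 1)*(w + 4)*(w^2 - w - 2) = (w - 5)*(w - 1)*(w + 1)*(w + 4)*(w - 2)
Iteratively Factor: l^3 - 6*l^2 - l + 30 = (l + 2)*(l^2 - 8*l + 15) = (l - 5)*(l + 2)*(l - 3)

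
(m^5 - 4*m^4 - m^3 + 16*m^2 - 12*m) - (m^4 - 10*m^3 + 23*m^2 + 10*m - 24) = m^5 - 5*m^4 + 9*m^3 - 7*m^2 - 22*m + 24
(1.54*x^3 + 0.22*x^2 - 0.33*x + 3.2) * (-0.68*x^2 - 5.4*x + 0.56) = -1.0472*x^5 - 8.4656*x^4 - 0.1012*x^3 - 0.2708*x^2 - 17.4648*x + 1.792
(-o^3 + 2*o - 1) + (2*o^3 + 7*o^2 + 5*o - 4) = o^3 + 7*o^2 + 7*o - 5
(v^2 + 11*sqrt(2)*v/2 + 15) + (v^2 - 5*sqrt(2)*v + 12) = 2*v^2 + sqrt(2)*v/2 + 27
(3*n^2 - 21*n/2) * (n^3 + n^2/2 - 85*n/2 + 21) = 3*n^5 - 9*n^4 - 531*n^3/4 + 2037*n^2/4 - 441*n/2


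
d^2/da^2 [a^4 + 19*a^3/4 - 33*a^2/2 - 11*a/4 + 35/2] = 12*a^2 + 57*a/2 - 33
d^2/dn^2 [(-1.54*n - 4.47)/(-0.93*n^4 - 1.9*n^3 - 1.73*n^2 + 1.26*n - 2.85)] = (15.983352*n^7 + 120.86094*n^6 + 285.177336*n^5 + 364.291806*n^4 + 149.090708*n^3 - 226.179522*n^2 - 249.250356*n - 18.825246)/(0.804357*n^12 + 4.92993*n^11 + 14.560731*n^10 + 21.931138*n^9 + 21.122466*n^8 + 21.466146*n^7 + 43.135091*n^6 + 33.906078*n^5 + 15.553314*n^4 + 7.023294*n^3 + 55.729755*n^2 - 30.70305*n + 23.149125)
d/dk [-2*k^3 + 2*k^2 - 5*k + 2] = -6*k^2 + 4*k - 5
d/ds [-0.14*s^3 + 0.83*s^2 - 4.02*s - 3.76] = -0.42*s^2 + 1.66*s - 4.02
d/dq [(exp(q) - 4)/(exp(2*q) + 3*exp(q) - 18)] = (-(exp(q) - 4)*(2*exp(q) + 3) + exp(2*q) + 3*exp(q) - 18)*exp(q)/(exp(2*q) + 3*exp(q) - 18)^2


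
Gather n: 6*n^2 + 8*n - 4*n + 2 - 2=6*n^2 + 4*n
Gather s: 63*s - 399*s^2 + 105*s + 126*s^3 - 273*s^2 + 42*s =126*s^3 - 672*s^2 + 210*s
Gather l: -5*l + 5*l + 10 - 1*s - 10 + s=0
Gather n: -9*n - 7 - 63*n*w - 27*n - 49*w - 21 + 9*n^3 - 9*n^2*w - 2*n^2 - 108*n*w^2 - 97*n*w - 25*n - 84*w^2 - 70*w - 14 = 9*n^3 + n^2*(-9*w - 2) + n*(-108*w^2 - 160*w - 61) - 84*w^2 - 119*w - 42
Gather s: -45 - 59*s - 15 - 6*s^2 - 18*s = -6*s^2 - 77*s - 60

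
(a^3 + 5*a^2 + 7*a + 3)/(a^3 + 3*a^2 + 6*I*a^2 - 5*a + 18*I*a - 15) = (a^2 + 2*a + 1)/(a^2 + 6*I*a - 5)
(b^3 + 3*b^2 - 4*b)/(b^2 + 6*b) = (b^2 + 3*b - 4)/(b + 6)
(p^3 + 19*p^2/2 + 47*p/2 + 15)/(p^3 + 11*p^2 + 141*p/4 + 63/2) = 2*(2*p^2 + 7*p + 5)/(4*p^2 + 20*p + 21)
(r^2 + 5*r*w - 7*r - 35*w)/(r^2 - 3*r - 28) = (r + 5*w)/(r + 4)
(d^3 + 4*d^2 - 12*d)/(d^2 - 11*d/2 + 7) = 2*d*(d + 6)/(2*d - 7)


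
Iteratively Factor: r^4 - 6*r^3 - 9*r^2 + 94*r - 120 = (r - 3)*(r^3 - 3*r^2 - 18*r + 40) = (r - 3)*(r + 4)*(r^2 - 7*r + 10) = (r - 5)*(r - 3)*(r + 4)*(r - 2)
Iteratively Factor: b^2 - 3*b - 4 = (b - 4)*(b + 1)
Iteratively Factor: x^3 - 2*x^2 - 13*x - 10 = (x + 2)*(x^2 - 4*x - 5) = (x + 1)*(x + 2)*(x - 5)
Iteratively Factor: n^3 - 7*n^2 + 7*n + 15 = (n - 3)*(n^2 - 4*n - 5) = (n - 5)*(n - 3)*(n + 1)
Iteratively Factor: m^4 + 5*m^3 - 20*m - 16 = (m + 4)*(m^3 + m^2 - 4*m - 4) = (m + 2)*(m + 4)*(m^2 - m - 2) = (m - 2)*(m + 2)*(m + 4)*(m + 1)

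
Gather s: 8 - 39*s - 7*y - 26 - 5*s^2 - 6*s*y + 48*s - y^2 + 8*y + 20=-5*s^2 + s*(9 - 6*y) - y^2 + y + 2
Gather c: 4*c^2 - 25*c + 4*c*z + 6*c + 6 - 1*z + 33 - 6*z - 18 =4*c^2 + c*(4*z - 19) - 7*z + 21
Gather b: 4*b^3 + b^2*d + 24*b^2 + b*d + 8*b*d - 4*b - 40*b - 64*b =4*b^3 + b^2*(d + 24) + b*(9*d - 108)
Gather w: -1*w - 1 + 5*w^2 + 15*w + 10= 5*w^2 + 14*w + 9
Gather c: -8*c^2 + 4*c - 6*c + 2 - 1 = -8*c^2 - 2*c + 1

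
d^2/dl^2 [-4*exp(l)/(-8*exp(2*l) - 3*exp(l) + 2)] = (256*exp(4*l) - 96*exp(3*l) + 384*exp(2*l) + 24*exp(l) + 16)*exp(l)/(512*exp(6*l) + 576*exp(5*l) - 168*exp(4*l) - 261*exp(3*l) + 42*exp(2*l) + 36*exp(l) - 8)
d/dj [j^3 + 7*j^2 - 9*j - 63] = 3*j^2 + 14*j - 9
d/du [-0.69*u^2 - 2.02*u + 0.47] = -1.38*u - 2.02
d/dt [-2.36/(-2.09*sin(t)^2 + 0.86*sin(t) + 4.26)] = (2.0296 - 9.8648*sin(t))*cos(t)/(-2.09*sin(t)^2 + 0.86*sin(t) + 4.26)^2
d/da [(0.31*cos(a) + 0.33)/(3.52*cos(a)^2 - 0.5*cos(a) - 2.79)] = (1.0912*cos(a)^2 + 2.3232*cos(a) + 0.6999)*sin(a)/(12.3904*cos(a)^4 - 3.52*cos(a)^3 - 19.3916*cos(a)^2 + 2.79*cos(a) + 7.7841)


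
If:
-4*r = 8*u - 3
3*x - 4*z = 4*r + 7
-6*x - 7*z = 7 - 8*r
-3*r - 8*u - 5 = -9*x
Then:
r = 19/65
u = 119/520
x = 167/195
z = -7/5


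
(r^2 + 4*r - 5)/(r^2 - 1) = (r + 5)/(r + 1)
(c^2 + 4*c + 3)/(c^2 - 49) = (c^2 + 4*c + 3)/(c^2 - 49)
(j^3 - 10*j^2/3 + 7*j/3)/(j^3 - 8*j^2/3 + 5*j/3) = (3*j - 7)/(3*j - 5)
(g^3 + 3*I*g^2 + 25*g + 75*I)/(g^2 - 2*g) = (g^3 + 3*I*g^2 + 25*g + 75*I)/(g*(g - 2))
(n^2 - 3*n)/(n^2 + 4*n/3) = 3*(n - 3)/(3*n + 4)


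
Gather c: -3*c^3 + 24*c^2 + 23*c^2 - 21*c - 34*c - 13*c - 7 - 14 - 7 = -3*c^3 + 47*c^2 - 68*c - 28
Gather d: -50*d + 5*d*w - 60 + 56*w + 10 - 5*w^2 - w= d*(5*w - 50) - 5*w^2 + 55*w - 50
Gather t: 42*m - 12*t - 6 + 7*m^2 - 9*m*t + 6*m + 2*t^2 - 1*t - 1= 7*m^2 + 48*m + 2*t^2 + t*(-9*m - 13) - 7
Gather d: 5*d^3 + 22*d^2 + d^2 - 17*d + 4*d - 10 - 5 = 5*d^3 + 23*d^2 - 13*d - 15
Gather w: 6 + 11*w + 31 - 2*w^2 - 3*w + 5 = -2*w^2 + 8*w + 42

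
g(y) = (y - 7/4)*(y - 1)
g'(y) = 2*y - 11/4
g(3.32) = 3.64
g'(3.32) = 3.89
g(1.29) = -0.13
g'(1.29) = -0.17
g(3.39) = 3.92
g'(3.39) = 4.03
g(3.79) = 5.69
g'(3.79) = 4.83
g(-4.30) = 32.06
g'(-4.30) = -11.35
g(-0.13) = 2.12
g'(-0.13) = -3.01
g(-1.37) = 7.39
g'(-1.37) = -5.49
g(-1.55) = 8.42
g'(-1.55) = -5.85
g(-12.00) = 178.75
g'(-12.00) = -26.75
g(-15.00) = 268.00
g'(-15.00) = -32.75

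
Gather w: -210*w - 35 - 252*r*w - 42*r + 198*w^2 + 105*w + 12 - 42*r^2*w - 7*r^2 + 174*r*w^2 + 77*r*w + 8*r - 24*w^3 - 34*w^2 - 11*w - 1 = -7*r^2 - 34*r - 24*w^3 + w^2*(174*r + 164) + w*(-42*r^2 - 175*r - 116) - 24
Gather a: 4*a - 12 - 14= 4*a - 26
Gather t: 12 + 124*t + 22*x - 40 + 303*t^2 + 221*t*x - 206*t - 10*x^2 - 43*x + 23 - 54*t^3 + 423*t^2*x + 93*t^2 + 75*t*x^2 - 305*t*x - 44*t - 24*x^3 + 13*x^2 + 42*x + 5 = -54*t^3 + t^2*(423*x + 396) + t*(75*x^2 - 84*x - 126) - 24*x^3 + 3*x^2 + 21*x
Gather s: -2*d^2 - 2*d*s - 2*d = -2*d^2 - 2*d*s - 2*d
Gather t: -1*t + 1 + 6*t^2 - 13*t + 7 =6*t^2 - 14*t + 8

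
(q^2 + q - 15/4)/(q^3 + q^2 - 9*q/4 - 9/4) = (2*q + 5)/(2*q^2 + 5*q + 3)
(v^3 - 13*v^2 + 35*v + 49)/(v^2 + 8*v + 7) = (v^2 - 14*v + 49)/(v + 7)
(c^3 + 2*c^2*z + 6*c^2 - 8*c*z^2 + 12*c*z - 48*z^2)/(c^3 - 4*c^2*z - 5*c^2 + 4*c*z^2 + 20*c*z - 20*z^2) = (-c^2 - 4*c*z - 6*c - 24*z)/(-c^2 + 2*c*z + 5*c - 10*z)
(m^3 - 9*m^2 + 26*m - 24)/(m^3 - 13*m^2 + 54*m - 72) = (m - 2)/(m - 6)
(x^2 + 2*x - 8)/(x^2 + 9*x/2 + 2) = 2*(x - 2)/(2*x + 1)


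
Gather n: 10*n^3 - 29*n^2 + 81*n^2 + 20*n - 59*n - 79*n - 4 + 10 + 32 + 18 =10*n^3 + 52*n^2 - 118*n + 56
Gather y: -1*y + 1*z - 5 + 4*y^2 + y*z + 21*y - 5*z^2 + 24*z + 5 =4*y^2 + y*(z + 20) - 5*z^2 + 25*z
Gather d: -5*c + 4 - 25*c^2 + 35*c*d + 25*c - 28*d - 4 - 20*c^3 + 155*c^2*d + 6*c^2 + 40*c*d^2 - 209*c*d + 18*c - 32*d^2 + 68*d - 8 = -20*c^3 - 19*c^2 + 38*c + d^2*(40*c - 32) + d*(155*c^2 - 174*c + 40) - 8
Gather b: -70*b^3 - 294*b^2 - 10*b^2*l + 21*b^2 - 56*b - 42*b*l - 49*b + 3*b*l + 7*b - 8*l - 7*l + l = -70*b^3 + b^2*(-10*l - 273) + b*(-39*l - 98) - 14*l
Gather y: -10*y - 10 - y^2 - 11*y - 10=-y^2 - 21*y - 20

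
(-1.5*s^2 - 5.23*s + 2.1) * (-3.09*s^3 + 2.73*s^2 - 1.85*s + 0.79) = 4.635*s^5 + 12.0657*s^4 - 17.9919*s^3 + 14.2235*s^2 - 8.0167*s + 1.659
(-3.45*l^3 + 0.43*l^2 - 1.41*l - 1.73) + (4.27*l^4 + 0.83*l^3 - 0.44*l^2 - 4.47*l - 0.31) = 4.27*l^4 - 2.62*l^3 - 0.01*l^2 - 5.88*l - 2.04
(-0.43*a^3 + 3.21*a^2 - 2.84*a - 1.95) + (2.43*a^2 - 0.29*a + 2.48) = -0.43*a^3 + 5.64*a^2 - 3.13*a + 0.53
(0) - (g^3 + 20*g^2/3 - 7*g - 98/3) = -g^3 - 20*g^2/3 + 7*g + 98/3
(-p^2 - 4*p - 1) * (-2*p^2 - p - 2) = 2*p^4 + 9*p^3 + 8*p^2 + 9*p + 2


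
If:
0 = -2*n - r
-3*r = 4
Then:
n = 2/3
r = -4/3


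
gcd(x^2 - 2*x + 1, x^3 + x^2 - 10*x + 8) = x - 1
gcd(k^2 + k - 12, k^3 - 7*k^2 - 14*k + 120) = k + 4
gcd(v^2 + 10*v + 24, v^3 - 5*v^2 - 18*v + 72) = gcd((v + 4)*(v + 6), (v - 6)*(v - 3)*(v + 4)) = v + 4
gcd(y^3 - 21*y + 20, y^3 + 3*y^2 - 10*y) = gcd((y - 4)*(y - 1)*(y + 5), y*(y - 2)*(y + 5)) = y + 5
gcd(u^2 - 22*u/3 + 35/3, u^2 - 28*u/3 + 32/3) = 1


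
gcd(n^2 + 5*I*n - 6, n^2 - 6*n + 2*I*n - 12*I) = n + 2*I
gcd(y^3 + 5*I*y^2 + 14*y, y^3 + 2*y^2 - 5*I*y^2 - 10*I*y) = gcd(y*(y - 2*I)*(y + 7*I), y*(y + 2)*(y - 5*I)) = y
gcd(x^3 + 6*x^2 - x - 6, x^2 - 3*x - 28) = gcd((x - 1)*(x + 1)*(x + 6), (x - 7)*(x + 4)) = 1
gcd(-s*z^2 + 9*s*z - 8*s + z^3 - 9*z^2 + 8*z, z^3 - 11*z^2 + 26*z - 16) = z^2 - 9*z + 8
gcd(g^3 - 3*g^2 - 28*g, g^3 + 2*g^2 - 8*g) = g^2 + 4*g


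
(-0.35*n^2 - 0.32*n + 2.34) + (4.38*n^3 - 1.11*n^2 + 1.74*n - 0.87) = 4.38*n^3 - 1.46*n^2 + 1.42*n + 1.47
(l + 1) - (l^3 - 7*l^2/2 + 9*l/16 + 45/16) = -l^3 + 7*l^2/2 + 7*l/16 - 29/16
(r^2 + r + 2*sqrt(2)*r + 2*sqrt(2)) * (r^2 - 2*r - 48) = r^4 - r^3 + 2*sqrt(2)*r^3 - 50*r^2 - 2*sqrt(2)*r^2 - 100*sqrt(2)*r - 48*r - 96*sqrt(2)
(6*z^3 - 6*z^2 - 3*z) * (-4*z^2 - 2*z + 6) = -24*z^5 + 12*z^4 + 60*z^3 - 30*z^2 - 18*z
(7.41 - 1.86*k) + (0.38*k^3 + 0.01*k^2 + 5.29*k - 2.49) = 0.38*k^3 + 0.01*k^2 + 3.43*k + 4.92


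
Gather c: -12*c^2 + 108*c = -12*c^2 + 108*c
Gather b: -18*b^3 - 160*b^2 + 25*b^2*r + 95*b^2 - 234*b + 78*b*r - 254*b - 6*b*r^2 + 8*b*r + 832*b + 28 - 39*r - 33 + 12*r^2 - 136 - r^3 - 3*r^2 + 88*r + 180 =-18*b^3 + b^2*(25*r - 65) + b*(-6*r^2 + 86*r + 344) - r^3 + 9*r^2 + 49*r + 39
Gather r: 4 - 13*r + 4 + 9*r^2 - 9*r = 9*r^2 - 22*r + 8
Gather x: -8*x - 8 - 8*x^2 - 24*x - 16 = -8*x^2 - 32*x - 24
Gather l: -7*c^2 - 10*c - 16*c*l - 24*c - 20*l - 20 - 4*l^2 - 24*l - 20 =-7*c^2 - 34*c - 4*l^2 + l*(-16*c - 44) - 40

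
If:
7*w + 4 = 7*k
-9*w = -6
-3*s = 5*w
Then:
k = 26/21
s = -10/9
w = 2/3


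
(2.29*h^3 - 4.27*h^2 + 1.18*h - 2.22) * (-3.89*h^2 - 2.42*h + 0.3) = -8.9081*h^5 + 11.0685*h^4 + 6.4302*h^3 + 4.4992*h^2 + 5.7264*h - 0.666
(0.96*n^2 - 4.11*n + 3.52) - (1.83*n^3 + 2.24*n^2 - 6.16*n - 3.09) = -1.83*n^3 - 1.28*n^2 + 2.05*n + 6.61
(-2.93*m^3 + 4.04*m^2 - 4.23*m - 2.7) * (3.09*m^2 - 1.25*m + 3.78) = -9.0537*m^5 + 16.1461*m^4 - 29.1961*m^3 + 12.2157*m^2 - 12.6144*m - 10.206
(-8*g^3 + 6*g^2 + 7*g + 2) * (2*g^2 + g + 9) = -16*g^5 + 4*g^4 - 52*g^3 + 65*g^2 + 65*g + 18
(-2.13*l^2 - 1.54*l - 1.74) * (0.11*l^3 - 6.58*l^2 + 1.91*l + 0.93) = -0.2343*l^5 + 13.846*l^4 + 5.8735*l^3 + 6.5269*l^2 - 4.7556*l - 1.6182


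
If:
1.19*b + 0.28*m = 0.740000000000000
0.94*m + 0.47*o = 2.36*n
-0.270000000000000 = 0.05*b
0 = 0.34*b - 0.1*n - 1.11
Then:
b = -5.40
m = 25.59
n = -29.46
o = -199.11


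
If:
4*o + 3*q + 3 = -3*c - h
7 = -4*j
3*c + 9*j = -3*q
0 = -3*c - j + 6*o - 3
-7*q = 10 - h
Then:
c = 199/15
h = -2767/60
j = -7/4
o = 821/120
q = -481/60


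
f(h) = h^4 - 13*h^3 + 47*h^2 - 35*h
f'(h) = 4*h^3 - 39*h^2 + 94*h - 35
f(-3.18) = 1106.89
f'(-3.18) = -856.93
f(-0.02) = 0.72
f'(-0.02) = -36.90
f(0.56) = -7.05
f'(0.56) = 6.11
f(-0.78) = 62.43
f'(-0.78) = -133.95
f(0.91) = -2.04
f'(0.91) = 21.26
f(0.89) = -2.46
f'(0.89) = 20.59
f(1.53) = 15.39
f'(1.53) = 31.85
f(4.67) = 13.18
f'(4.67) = -39.18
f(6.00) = -30.00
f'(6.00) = -11.00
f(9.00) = 576.00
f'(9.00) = 568.00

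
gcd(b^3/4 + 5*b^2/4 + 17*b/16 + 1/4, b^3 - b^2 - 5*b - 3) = 1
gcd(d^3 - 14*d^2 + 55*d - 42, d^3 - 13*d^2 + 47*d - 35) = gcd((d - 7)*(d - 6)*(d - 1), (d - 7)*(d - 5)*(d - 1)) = d^2 - 8*d + 7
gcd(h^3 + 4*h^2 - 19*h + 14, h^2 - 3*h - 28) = 1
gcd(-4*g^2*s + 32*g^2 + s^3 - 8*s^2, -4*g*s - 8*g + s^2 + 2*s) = 1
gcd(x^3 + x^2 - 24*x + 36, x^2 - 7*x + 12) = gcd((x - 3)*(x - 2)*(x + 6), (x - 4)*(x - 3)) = x - 3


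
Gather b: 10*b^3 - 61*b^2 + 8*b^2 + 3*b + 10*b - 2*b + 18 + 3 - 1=10*b^3 - 53*b^2 + 11*b + 20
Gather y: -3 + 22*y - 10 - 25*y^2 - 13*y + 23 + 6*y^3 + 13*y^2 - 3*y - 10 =6*y^3 - 12*y^2 + 6*y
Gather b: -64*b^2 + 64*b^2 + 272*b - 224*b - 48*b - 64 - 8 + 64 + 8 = 0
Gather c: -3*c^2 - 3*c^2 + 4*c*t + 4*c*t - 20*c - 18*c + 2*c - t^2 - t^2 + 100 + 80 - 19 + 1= -6*c^2 + c*(8*t - 36) - 2*t^2 + 162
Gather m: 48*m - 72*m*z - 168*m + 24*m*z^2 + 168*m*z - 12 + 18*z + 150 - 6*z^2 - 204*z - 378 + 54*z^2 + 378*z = m*(24*z^2 + 96*z - 120) + 48*z^2 + 192*z - 240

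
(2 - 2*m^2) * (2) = 4 - 4*m^2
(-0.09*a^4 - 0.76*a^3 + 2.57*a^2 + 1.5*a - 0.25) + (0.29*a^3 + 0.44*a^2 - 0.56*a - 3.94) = -0.09*a^4 - 0.47*a^3 + 3.01*a^2 + 0.94*a - 4.19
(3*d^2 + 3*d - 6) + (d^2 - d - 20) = 4*d^2 + 2*d - 26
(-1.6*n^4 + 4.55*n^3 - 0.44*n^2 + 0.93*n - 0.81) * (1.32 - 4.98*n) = 7.968*n^5 - 24.771*n^4 + 8.1972*n^3 - 5.2122*n^2 + 5.2614*n - 1.0692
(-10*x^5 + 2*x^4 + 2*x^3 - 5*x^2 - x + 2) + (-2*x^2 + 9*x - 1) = -10*x^5 + 2*x^4 + 2*x^3 - 7*x^2 + 8*x + 1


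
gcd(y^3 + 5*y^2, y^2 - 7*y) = y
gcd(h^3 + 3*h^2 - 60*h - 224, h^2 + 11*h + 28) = h^2 + 11*h + 28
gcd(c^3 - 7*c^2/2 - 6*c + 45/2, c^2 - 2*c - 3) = c - 3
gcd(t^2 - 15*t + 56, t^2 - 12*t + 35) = t - 7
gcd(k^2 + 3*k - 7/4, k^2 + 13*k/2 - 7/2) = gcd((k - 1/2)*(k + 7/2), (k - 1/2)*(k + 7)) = k - 1/2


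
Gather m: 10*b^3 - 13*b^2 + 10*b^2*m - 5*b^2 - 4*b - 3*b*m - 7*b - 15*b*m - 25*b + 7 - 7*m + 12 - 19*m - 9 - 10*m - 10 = 10*b^3 - 18*b^2 - 36*b + m*(10*b^2 - 18*b - 36)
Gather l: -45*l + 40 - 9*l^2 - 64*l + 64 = -9*l^2 - 109*l + 104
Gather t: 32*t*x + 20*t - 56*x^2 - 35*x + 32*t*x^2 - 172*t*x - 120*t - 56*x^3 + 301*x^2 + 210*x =t*(32*x^2 - 140*x - 100) - 56*x^3 + 245*x^2 + 175*x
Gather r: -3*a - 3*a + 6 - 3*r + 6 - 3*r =-6*a - 6*r + 12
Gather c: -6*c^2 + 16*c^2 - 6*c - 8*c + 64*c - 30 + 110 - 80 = 10*c^2 + 50*c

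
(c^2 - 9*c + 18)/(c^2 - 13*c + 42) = (c - 3)/(c - 7)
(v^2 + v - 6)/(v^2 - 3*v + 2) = (v + 3)/(v - 1)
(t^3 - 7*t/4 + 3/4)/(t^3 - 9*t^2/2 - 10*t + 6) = (2*t^2 + t - 3)/(2*(t^2 - 4*t - 12))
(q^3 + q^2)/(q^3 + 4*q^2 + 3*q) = q/(q + 3)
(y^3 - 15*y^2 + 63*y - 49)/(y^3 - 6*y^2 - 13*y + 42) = (y^2 - 8*y + 7)/(y^2 + y - 6)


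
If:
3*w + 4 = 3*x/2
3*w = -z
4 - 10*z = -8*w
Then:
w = -2/19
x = 140/57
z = 6/19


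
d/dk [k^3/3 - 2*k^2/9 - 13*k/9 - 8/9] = k^2 - 4*k/9 - 13/9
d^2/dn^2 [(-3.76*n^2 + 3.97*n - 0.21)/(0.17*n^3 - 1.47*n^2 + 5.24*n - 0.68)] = (-0.217328*n^6 + 0.688398000000003*n^5 + 14.071002*n^4 - 53.0859820000001*n^3 + 24.213018*n^2 - 14.2506*n + 13.7022)/(0.004913*n^9 - 0.127449*n^8 + 1.556367*n^7 - 11.092335*n^6 + 48.992316*n^5 - 129.130716*n^4 + 175.541072*n^3 - 58.052688*n^2 + 7.268928*n - 0.314432)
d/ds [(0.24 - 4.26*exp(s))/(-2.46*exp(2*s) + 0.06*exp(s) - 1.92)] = (-10.4796*exp(2*s) + 1.1808*exp(s) + 8.1648)*exp(s)/(6.0516*exp(4*s) - 0.2952*exp(3*s) + 9.45*exp(2*s) - 0.2304*exp(s) + 3.6864)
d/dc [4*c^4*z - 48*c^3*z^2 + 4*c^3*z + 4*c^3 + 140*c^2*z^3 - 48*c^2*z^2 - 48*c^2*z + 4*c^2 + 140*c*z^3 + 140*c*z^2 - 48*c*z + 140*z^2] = 16*c^3*z - 144*c^2*z^2 + 12*c^2*z + 12*c^2 + 280*c*z^3 - 96*c*z^2 - 96*c*z + 8*c + 140*z^3 + 140*z^2 - 48*z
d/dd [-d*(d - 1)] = 1 - 2*d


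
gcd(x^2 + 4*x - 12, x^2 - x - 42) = x + 6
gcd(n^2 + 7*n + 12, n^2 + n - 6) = n + 3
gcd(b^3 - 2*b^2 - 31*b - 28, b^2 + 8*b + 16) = b + 4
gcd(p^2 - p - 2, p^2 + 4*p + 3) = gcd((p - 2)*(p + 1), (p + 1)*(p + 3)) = p + 1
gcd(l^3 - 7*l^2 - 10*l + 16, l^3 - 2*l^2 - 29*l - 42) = l + 2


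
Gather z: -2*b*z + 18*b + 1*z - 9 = 18*b + z*(1 - 2*b) - 9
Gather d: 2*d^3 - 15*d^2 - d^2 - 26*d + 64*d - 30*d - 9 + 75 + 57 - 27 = 2*d^3 - 16*d^2 + 8*d + 96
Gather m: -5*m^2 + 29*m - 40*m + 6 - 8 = -5*m^2 - 11*m - 2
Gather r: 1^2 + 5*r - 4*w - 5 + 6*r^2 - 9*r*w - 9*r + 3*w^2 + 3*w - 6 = 6*r^2 + r*(-9*w - 4) + 3*w^2 - w - 10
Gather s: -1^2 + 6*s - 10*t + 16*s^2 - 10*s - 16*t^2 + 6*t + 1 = 16*s^2 - 4*s - 16*t^2 - 4*t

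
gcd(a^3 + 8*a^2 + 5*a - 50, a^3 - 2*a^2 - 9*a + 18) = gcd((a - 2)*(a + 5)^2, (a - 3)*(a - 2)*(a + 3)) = a - 2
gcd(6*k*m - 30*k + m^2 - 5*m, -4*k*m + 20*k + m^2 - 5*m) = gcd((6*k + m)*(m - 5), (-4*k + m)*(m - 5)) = m - 5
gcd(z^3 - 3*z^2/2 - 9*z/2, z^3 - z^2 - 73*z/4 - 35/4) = 1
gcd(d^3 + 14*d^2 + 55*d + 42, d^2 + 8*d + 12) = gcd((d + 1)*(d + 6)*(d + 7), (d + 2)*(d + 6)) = d + 6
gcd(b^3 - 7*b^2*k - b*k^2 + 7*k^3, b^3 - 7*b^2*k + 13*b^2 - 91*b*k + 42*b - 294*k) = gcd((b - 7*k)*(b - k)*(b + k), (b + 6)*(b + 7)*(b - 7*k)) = b - 7*k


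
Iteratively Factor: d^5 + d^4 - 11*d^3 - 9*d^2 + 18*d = (d + 2)*(d^4 - d^3 - 9*d^2 + 9*d) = (d + 2)*(d + 3)*(d^3 - 4*d^2 + 3*d) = d*(d + 2)*(d + 3)*(d^2 - 4*d + 3) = d*(d - 3)*(d + 2)*(d + 3)*(d - 1)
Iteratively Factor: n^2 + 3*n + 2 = (n + 2)*(n + 1)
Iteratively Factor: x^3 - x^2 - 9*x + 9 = (x + 3)*(x^2 - 4*x + 3) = (x - 1)*(x + 3)*(x - 3)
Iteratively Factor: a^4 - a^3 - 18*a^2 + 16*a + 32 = (a - 2)*(a^3 + a^2 - 16*a - 16) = (a - 4)*(a - 2)*(a^2 + 5*a + 4) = (a - 4)*(a - 2)*(a + 1)*(a + 4)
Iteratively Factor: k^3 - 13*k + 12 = (k - 1)*(k^2 + k - 12) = (k - 3)*(k - 1)*(k + 4)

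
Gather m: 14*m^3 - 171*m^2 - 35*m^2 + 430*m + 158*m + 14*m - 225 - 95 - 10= 14*m^3 - 206*m^2 + 602*m - 330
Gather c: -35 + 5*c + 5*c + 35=10*c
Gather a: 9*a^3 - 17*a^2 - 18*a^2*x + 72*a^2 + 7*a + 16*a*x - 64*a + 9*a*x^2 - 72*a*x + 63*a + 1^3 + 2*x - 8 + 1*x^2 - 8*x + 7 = 9*a^3 + a^2*(55 - 18*x) + a*(9*x^2 - 56*x + 6) + x^2 - 6*x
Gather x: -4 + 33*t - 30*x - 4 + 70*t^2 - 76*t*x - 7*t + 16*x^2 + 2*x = 70*t^2 + 26*t + 16*x^2 + x*(-76*t - 28) - 8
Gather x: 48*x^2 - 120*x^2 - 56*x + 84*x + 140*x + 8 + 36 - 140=-72*x^2 + 168*x - 96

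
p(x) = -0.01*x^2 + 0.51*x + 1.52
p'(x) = 0.51 - 0.02*x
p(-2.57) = 0.14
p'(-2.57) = 0.56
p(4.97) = 3.81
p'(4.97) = 0.41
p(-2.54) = 0.16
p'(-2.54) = 0.56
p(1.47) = 2.25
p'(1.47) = 0.48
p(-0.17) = 1.43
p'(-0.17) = 0.51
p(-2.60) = 0.13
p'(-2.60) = 0.56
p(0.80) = 1.92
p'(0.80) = 0.49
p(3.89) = 3.35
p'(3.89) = 0.43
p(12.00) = 6.20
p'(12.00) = 0.27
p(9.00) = 5.30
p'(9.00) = 0.33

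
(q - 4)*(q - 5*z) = q^2 - 5*q*z - 4*q + 20*z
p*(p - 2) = p^2 - 2*p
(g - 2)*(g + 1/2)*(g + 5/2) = g^3 + g^2 - 19*g/4 - 5/2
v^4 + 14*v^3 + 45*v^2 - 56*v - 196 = (v - 2)*(v + 2)*(v + 7)^2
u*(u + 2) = u^2 + 2*u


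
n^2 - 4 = (n - 2)*(n + 2)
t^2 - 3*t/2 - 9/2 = (t - 3)*(t + 3/2)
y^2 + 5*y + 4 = (y + 1)*(y + 4)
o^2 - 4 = (o - 2)*(o + 2)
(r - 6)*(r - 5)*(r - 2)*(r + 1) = r^4 - 12*r^3 + 39*r^2 - 8*r - 60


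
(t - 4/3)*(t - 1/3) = t^2 - 5*t/3 + 4/9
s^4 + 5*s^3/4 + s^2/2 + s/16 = s*(s + 1/4)*(s + 1/2)^2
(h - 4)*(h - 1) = h^2 - 5*h + 4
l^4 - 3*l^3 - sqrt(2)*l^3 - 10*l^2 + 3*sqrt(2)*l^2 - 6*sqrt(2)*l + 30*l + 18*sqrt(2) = (l - 3)*(l - 3*sqrt(2))*(l + sqrt(2))^2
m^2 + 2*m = m*(m + 2)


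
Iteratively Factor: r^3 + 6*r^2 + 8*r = (r + 4)*(r^2 + 2*r) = r*(r + 4)*(r + 2)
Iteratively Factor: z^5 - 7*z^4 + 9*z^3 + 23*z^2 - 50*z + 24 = (z - 4)*(z^4 - 3*z^3 - 3*z^2 + 11*z - 6) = (z - 4)*(z + 2)*(z^3 - 5*z^2 + 7*z - 3) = (z - 4)*(z - 1)*(z + 2)*(z^2 - 4*z + 3) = (z - 4)*(z - 1)^2*(z + 2)*(z - 3)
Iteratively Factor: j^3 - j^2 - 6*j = (j)*(j^2 - j - 6) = j*(j + 2)*(j - 3)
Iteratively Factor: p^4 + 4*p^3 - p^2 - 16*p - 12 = (p + 1)*(p^3 + 3*p^2 - 4*p - 12) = (p + 1)*(p + 2)*(p^2 + p - 6) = (p + 1)*(p + 2)*(p + 3)*(p - 2)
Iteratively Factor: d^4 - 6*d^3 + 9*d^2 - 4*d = (d - 1)*(d^3 - 5*d^2 + 4*d) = (d - 4)*(d - 1)*(d^2 - d) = d*(d - 4)*(d - 1)*(d - 1)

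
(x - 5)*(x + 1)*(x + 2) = x^3 - 2*x^2 - 13*x - 10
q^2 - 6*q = q*(q - 6)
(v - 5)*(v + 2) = v^2 - 3*v - 10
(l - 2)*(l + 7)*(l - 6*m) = l^3 - 6*l^2*m + 5*l^2 - 30*l*m - 14*l + 84*m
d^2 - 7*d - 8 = (d - 8)*(d + 1)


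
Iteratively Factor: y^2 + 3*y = (y)*(y + 3)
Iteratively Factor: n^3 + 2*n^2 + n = (n + 1)*(n^2 + n) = (n + 1)^2*(n)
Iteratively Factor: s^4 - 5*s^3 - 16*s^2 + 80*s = (s - 5)*(s^3 - 16*s) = (s - 5)*(s + 4)*(s^2 - 4*s) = s*(s - 5)*(s + 4)*(s - 4)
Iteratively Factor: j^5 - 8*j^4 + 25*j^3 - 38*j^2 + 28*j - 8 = (j - 2)*(j^4 - 6*j^3 + 13*j^2 - 12*j + 4) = (j - 2)*(j - 1)*(j^3 - 5*j^2 + 8*j - 4) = (j - 2)*(j - 1)^2*(j^2 - 4*j + 4) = (j - 2)^2*(j - 1)^2*(j - 2)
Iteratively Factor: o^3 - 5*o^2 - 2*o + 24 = (o + 2)*(o^2 - 7*o + 12) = (o - 4)*(o + 2)*(o - 3)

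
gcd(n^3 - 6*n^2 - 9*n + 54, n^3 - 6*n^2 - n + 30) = n - 3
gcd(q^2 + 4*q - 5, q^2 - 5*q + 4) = q - 1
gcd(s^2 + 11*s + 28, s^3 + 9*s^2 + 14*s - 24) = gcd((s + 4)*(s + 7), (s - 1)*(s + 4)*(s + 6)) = s + 4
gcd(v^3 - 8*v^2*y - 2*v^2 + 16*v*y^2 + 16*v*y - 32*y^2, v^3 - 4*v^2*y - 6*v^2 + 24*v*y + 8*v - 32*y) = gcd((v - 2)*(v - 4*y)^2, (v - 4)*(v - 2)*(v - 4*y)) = -v^2 + 4*v*y + 2*v - 8*y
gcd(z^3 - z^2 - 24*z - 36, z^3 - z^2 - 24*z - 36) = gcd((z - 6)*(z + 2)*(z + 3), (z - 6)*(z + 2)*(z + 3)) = z^3 - z^2 - 24*z - 36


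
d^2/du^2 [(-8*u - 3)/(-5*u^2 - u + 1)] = 2*((8*u + 3)*(10*u + 1)^2 - (120*u + 23)*(5*u^2 + u - 1))/(5*u^2 + u - 1)^3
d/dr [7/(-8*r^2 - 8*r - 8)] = 7*(2*r + 1)/(8*(r^2 + r + 1)^2)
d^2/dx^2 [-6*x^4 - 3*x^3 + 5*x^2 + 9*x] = -72*x^2 - 18*x + 10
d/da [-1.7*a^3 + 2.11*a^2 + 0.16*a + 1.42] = -5.1*a^2 + 4.22*a + 0.16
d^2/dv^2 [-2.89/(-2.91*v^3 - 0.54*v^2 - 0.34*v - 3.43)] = (-(50.4594*v + 3.1212)*(2.91*v^3 + 0.54*v^2 + 0.34*v + 3.43) + 2.89*(8.73*v^2 + 1.08*v + 0.34)*(17.46*v^2 + 2.16*v + 0.68))/(2.91*v^3 + 0.54*v^2 + 0.34*v + 3.43)^3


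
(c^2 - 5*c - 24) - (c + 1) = c^2 - 6*c - 25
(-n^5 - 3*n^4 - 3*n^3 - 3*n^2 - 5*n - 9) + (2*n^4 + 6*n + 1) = -n^5 - n^4 - 3*n^3 - 3*n^2 + n - 8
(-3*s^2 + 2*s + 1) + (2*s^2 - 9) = -s^2 + 2*s - 8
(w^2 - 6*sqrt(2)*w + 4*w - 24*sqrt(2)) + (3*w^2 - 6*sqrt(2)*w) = 4*w^2 - 12*sqrt(2)*w + 4*w - 24*sqrt(2)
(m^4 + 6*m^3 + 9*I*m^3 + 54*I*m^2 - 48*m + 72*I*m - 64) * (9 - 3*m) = -3*m^5 - 9*m^4 - 27*I*m^4 + 54*m^3 - 81*I*m^3 + 144*m^2 + 270*I*m^2 - 240*m + 648*I*m - 576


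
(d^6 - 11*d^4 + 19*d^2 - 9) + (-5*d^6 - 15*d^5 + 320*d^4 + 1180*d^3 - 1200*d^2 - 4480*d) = -4*d^6 - 15*d^5 + 309*d^4 + 1180*d^3 - 1181*d^2 - 4480*d - 9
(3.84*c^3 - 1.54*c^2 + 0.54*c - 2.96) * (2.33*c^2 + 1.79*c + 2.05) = 8.9472*c^5 + 3.2854*c^4 + 6.3736*c^3 - 9.0872*c^2 - 4.1914*c - 6.068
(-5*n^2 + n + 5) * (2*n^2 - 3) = -10*n^4 + 2*n^3 + 25*n^2 - 3*n - 15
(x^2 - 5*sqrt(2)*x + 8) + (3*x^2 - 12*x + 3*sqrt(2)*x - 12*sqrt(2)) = 4*x^2 - 12*x - 2*sqrt(2)*x - 12*sqrt(2) + 8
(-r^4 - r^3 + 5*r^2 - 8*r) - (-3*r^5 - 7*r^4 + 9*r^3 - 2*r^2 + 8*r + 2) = 3*r^5 + 6*r^4 - 10*r^3 + 7*r^2 - 16*r - 2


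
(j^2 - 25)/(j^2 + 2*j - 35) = (j + 5)/(j + 7)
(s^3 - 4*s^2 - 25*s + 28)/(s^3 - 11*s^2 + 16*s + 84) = (s^2 + 3*s - 4)/(s^2 - 4*s - 12)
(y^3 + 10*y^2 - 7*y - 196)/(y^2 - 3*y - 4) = (y^2 + 14*y + 49)/(y + 1)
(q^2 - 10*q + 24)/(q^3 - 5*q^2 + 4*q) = (q - 6)/(q*(q - 1))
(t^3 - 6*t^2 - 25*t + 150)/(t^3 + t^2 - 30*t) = (t^2 - t - 30)/(t*(t + 6))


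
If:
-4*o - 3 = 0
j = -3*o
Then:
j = 9/4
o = -3/4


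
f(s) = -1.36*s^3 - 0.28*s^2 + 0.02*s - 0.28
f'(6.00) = -150.22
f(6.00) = -304.00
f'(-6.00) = -143.50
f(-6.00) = 283.28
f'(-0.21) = -0.04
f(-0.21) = -0.28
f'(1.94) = -16.42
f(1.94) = -11.22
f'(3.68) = -57.29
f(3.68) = -71.78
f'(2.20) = -20.96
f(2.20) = -16.07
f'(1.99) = -17.25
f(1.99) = -12.07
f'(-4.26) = -71.64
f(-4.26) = 99.69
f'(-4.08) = -65.61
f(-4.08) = 87.34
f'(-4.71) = -87.85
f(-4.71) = 135.52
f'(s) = -4.08*s^2 - 0.56*s + 0.02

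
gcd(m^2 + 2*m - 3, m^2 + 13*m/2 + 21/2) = m + 3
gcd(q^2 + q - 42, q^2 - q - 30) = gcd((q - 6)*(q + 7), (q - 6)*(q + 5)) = q - 6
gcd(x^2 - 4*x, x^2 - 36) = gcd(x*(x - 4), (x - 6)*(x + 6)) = 1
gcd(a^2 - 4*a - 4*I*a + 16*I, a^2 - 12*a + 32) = a - 4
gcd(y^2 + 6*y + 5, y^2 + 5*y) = y + 5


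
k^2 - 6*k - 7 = (k - 7)*(k + 1)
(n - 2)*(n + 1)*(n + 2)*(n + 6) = n^4 + 7*n^3 + 2*n^2 - 28*n - 24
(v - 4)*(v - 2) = v^2 - 6*v + 8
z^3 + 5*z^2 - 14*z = z*(z - 2)*(z + 7)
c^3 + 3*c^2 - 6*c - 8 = (c - 2)*(c + 1)*(c + 4)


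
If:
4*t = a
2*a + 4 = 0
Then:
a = -2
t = -1/2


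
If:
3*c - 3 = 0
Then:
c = 1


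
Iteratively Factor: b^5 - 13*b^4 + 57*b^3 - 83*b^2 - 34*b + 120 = (b - 4)*(b^4 - 9*b^3 + 21*b^2 + b - 30) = (b - 5)*(b - 4)*(b^3 - 4*b^2 + b + 6) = (b - 5)*(b - 4)*(b - 2)*(b^2 - 2*b - 3) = (b - 5)*(b - 4)*(b - 2)*(b + 1)*(b - 3)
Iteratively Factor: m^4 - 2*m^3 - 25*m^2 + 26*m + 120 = (m - 3)*(m^3 + m^2 - 22*m - 40) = (m - 5)*(m - 3)*(m^2 + 6*m + 8) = (m - 5)*(m - 3)*(m + 4)*(m + 2)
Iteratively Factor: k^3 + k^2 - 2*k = (k)*(k^2 + k - 2) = k*(k - 1)*(k + 2)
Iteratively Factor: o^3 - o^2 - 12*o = (o - 4)*(o^2 + 3*o) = (o - 4)*(o + 3)*(o)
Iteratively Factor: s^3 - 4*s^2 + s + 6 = (s - 3)*(s^2 - s - 2) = (s - 3)*(s - 2)*(s + 1)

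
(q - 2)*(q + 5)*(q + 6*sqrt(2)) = q^3 + 3*q^2 + 6*sqrt(2)*q^2 - 10*q + 18*sqrt(2)*q - 60*sqrt(2)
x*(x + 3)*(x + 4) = x^3 + 7*x^2 + 12*x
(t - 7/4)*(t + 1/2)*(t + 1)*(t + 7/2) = t^4 + 13*t^3/4 - 3*t^2 - 133*t/16 - 49/16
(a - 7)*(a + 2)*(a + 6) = a^3 + a^2 - 44*a - 84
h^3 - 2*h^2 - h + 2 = (h - 2)*(h - 1)*(h + 1)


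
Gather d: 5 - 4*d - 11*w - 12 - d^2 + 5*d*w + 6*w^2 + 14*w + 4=-d^2 + d*(5*w - 4) + 6*w^2 + 3*w - 3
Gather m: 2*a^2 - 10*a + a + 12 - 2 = 2*a^2 - 9*a + 10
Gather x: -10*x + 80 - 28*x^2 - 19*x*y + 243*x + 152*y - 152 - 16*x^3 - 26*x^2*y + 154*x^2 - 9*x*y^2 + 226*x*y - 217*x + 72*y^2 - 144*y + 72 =-16*x^3 + x^2*(126 - 26*y) + x*(-9*y^2 + 207*y + 16) + 72*y^2 + 8*y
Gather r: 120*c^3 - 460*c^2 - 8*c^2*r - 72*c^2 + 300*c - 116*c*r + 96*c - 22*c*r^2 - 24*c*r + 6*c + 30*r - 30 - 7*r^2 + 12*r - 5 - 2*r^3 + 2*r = 120*c^3 - 532*c^2 + 402*c - 2*r^3 + r^2*(-22*c - 7) + r*(-8*c^2 - 140*c + 44) - 35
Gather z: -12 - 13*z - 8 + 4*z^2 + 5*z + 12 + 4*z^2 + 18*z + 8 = 8*z^2 + 10*z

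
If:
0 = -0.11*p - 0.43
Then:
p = -3.91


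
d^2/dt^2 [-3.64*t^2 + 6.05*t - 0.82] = -7.28000000000000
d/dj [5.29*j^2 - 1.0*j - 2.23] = 10.58*j - 1.0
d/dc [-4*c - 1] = -4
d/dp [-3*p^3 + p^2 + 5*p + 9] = -9*p^2 + 2*p + 5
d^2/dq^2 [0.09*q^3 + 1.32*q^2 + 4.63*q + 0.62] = 0.54*q + 2.64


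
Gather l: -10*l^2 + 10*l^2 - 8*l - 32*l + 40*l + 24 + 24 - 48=0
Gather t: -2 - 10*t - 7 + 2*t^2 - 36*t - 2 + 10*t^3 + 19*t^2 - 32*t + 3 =10*t^3 + 21*t^2 - 78*t - 8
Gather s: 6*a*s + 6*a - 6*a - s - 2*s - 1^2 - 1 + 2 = s*(6*a - 3)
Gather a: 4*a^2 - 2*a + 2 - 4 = 4*a^2 - 2*a - 2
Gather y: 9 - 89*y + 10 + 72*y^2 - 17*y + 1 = 72*y^2 - 106*y + 20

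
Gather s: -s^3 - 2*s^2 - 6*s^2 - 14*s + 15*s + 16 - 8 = -s^3 - 8*s^2 + s + 8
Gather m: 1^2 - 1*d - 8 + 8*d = 7*d - 7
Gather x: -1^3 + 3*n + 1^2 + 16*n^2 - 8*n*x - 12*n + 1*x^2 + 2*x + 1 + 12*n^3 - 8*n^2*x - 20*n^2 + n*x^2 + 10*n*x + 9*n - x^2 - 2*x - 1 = 12*n^3 - 4*n^2 + n*x^2 + x*(-8*n^2 + 2*n)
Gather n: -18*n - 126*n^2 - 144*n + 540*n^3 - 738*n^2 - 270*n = 540*n^3 - 864*n^2 - 432*n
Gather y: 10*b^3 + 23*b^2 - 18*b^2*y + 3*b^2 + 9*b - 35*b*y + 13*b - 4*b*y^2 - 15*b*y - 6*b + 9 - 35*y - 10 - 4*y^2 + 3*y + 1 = 10*b^3 + 26*b^2 + 16*b + y^2*(-4*b - 4) + y*(-18*b^2 - 50*b - 32)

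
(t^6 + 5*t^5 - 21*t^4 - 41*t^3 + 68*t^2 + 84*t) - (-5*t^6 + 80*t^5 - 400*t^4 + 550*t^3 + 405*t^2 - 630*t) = 6*t^6 - 75*t^5 + 379*t^4 - 591*t^3 - 337*t^2 + 714*t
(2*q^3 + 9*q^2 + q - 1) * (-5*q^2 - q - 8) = -10*q^5 - 47*q^4 - 30*q^3 - 68*q^2 - 7*q + 8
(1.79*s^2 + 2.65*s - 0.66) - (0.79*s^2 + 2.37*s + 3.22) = 1.0*s^2 + 0.28*s - 3.88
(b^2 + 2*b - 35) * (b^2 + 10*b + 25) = b^4 + 12*b^3 + 10*b^2 - 300*b - 875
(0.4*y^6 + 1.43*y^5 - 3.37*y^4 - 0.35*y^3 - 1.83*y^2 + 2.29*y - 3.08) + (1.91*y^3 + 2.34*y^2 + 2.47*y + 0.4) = 0.4*y^6 + 1.43*y^5 - 3.37*y^4 + 1.56*y^3 + 0.51*y^2 + 4.76*y - 2.68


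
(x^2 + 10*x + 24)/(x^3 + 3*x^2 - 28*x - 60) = (x + 4)/(x^2 - 3*x - 10)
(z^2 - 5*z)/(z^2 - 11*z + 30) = z/(z - 6)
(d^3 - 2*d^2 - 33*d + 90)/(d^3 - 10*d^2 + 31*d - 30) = (d + 6)/(d - 2)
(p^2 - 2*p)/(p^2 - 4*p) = (p - 2)/(p - 4)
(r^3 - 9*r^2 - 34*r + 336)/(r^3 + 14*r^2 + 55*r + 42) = (r^2 - 15*r + 56)/(r^2 + 8*r + 7)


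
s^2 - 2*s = s*(s - 2)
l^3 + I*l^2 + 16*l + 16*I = (l - 4*I)*(l + I)*(l + 4*I)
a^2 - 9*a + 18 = (a - 6)*(a - 3)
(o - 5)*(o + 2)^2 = o^3 - o^2 - 16*o - 20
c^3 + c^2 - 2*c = c*(c - 1)*(c + 2)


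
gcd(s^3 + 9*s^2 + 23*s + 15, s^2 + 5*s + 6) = s + 3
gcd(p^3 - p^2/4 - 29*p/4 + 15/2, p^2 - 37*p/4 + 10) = p - 5/4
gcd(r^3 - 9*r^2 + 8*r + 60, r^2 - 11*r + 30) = r^2 - 11*r + 30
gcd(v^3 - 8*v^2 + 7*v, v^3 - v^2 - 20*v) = v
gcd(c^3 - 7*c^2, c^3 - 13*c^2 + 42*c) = c^2 - 7*c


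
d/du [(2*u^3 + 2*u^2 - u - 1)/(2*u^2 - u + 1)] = 2*(2*u^4 - 2*u^3 + 3*u^2 + 4*u - 1)/(4*u^4 - 4*u^3 + 5*u^2 - 2*u + 1)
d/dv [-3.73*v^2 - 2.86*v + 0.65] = -7.46*v - 2.86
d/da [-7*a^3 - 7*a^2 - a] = -21*a^2 - 14*a - 1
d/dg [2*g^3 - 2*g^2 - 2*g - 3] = 6*g^2 - 4*g - 2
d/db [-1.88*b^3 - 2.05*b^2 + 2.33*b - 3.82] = -5.64*b^2 - 4.1*b + 2.33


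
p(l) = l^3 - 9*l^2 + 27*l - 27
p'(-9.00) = 432.00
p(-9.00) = -1728.00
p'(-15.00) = 972.00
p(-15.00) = -5832.00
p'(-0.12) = 29.20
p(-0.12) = -30.37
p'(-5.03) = 193.44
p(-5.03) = -517.78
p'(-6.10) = 248.43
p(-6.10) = -753.57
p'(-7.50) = 330.75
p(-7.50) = -1157.62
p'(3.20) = 0.12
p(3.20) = 0.01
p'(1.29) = 8.77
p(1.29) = -5.00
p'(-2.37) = 86.51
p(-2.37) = -154.85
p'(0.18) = 23.86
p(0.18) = -22.43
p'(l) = 3*l^2 - 18*l + 27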